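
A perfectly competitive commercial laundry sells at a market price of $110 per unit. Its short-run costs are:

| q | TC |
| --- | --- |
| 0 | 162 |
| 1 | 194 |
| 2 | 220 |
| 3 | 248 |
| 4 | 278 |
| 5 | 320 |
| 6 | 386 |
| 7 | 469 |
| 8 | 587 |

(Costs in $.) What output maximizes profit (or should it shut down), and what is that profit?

q = 7; profit = $301

Tabulate TR − TC: q=0: -162; q=1: -84; q=2: 0; q=3: 82; q=4: 162; q=5: 230; q=6: 274; q=7: 301; q=8: 293.
Profit is maximized at q = 7. AVC there is 307/7 = $43.86 ≤ P, so producing beats shutting down (which would give -$162).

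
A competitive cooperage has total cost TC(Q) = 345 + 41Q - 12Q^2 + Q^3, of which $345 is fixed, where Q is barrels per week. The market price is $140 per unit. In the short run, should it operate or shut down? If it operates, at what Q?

Produce at Q = 11

Variable cost is VC = 41Q - 12Q^2 + Q^3, so AVC = VC/Q = 41 - 12Q + Q^2 and MC = dTC/dQ = 41 - 24Q + 3Q^2.
AVC is minimized where dAVC/dQ = -12 + 2Q = 0, at Q = 6; min AVC = 41 - 12·6 + 6^2 = $5.
Since P = $140 ≥ min AVC = $5, price covers variable cost and the firm should produce.
Set P = MC: 140 = 41 - 24Q + 3Q^2 → -99 - 24Q + 3Q^2 = 0. The roots are Q = -3 and Q = 11; the profit-maximizing output is on the rising part of MC, so Q* = 11.
Check: AVC at Q = 11 is $30 ≤ P, so revenue covers variable cost.
Profit = P·Q − TC = 140·11 − 675 = $865.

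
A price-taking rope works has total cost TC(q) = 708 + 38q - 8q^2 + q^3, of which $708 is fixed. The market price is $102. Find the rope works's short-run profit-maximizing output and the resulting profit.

AVC = 38 - 8q + q^2 has its minimum $22 at q = 4; price $102 clears that bar, so the firm operates.
With MC = 38 - 16q + 3q^2, P = MC on the upward-sloping part at q* = 8.
TR = 102·8 = 816. TC = 708 + 304 = 1012. Profit = 816 − 1012 = -$196.
By producing, the firm covers all variable cost plus $512 of fixed cost; shutting down would lose the full $708.

Profit = -$196 at q = 8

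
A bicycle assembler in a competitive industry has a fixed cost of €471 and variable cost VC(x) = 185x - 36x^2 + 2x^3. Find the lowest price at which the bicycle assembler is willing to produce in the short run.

Short-run supply begins at min AVC. From VC = 185x - 36x^2 + 2x^3, AVC = 185 - 36x + 2x^2.
At the minimum of AVC, MC = AVC. MC = 185 - 72x + 6x^2; setting MC = AVC gives 4x^2 - 36x = 0, so x = 9. min AVC = 23.
The firm shuts down for any P below €23.

€23 per unit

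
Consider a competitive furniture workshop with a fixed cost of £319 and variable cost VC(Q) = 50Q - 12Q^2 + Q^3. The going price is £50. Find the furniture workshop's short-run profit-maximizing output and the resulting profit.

AVC = 50 - 12Q + Q^2; min AVC = £14 at Q = 6. Since P = £50 ≥ min AVC, the firm produces.
With MC = 50 - 24Q + 3Q^2, P = MC on the upward-sloping part at Q* = 8.
TR = 50·8 = 400. TC = 319 + 144 = 463. Profit = 400 − 463 = -£63.
By producing, the firm covers all variable cost plus £256 of fixed cost; shutting down would lose the full £319.

Profit = -£63 at Q = 8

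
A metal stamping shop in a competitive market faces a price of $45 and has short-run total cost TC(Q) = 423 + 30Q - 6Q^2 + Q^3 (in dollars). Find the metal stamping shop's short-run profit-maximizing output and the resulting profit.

AVC = 30 - 6Q + Q^2; min AVC = $21 at Q = 3. Since P = $45 ≥ min AVC, the firm produces.
MC = 30 - 12Q + 3Q^2. Setting P = MC and taking the root on the rising branch gives Q* = 5.
TR = 45·5 = 225. TC = 423 + 125 = 548. Profit = 225 − 548 = -$323.
That loss of $323 beats the $423 the firm would lose by shutting down; producing recovers $100 of fixed cost.

Profit = -$323 at Q = 5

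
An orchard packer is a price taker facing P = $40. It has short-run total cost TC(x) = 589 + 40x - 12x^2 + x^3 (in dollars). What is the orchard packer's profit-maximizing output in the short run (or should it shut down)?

Produce at x = 8

Variable cost is VC = 40x - 12x^2 + x^3, so AVC = VC/x = 40 - 12x + x^2 and MC = dTC/dx = 40 - 24x + 3x^2.
The AVC parabola has its vertex at x = 12/2 = 6, where AVC = 40 - 12·6 + 6^2 = $4.
Since P = $40 ≥ min AVC = $4, price covers variable cost and the firm should produce.
Solving P = MC: -24x + 3x^2 = 0 ⇒ x = 0 or 8. On the upward-sloping branch, x* = 8.
Check: AVC at x = 8 is $8 ≤ P, so revenue covers variable cost.
Profit = P·x − TC = 40·8 − 653 = -$333, a loss, but smaller than the $589 fixed cost the firm would lose by shutting down.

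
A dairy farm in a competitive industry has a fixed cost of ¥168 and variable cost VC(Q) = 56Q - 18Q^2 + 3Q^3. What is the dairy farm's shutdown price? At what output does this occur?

The shutdown price is the minimum of AVC. VC = 56Q - 18Q^2 + 3Q^3, so AVC = 56 - 18Q + 3Q^2.
At the minimum of AVC, MC = AVC. MC = 56 - 36Q + 9Q^2; setting MC = AVC gives 6Q^2 - 18Q = 0, so Q = 3. min AVC = 29.
The firm shuts down for any P below ¥29.

¥29 per unit, at Q = 3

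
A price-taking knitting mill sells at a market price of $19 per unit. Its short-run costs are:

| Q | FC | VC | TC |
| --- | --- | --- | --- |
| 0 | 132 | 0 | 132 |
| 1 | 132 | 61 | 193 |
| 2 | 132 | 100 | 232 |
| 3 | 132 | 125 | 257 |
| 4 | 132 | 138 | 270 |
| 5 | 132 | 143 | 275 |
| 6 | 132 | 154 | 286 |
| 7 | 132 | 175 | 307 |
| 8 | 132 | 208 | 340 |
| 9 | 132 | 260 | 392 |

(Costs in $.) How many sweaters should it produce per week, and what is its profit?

Profit at each row (π = 19Q − TC): Q=0: -132; Q=1: -174; Q=2: -194; Q=3: -200; Q=4: -194; Q=5: -180; Q=6: -172; Q=7: -174; Q=8: -188; Q=9: -221.
Profit is highest at Q = 0. Equivalently, the lowest AVC in the table is 175/7 ≈ $25 at Q = 7, and P = $19 falls below it — price never covers variable cost, so the firm shuts down and loses only its fixed cost.

Q = 0 (shut down); profit = -$132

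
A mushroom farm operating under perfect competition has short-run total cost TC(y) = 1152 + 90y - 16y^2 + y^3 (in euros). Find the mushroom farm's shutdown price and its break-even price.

AVC = 90 - 16y + y^2; minimized at y = 8, giving min AVC = €26. That is the shutdown price.
ATC = 1152/y + 90 - 16y + y^2. Setting dATC/dy = −1152/y^2 − 16 + 2y = 0 gives y = 12 (since 2·12^3 − 16·12^2 = 1152).
min ATC = 1152/12 + 90 − 16·12 + 12^2 = €138. That is the break-even price.
For €26 ≤ P < €138 the firm produces at a loss; below €26 it shuts down.

Shutdown price = €26; break-even price = €138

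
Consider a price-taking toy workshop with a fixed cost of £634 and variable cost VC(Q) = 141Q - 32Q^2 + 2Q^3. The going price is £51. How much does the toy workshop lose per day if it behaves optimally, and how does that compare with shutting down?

Profit = -£310 at Q = 9

AVC = 141 - 32Q + 2Q^2; min AVC = £13 at Q = 8. Since P = £51 ≥ min AVC, the firm produces.
With MC = 141 - 64Q + 6Q^2, P = MC on the upward-sloping part at Q* = 9.
TR = 51·9 = 459. TC = 634 + 135 = 769. Profit = 459 − 769 = -£310.
Shutting down would mean losing the fixed cost of £634, so operating at a loss of £310 is better by £324.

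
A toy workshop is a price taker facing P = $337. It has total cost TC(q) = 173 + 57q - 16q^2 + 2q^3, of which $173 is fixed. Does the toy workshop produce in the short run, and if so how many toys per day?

Produce at q = 10

Strip out fixed cost: VC = 57q - 16q^2 + 2q^3. Then AVC = 57 - 16q + 2q^2 and MC = 57 - 32q + 6q^2.
AVC hits its minimum where MC = AVC, at q = 4, giving min AVC = 57 - 16·4 + 2·4^2 = $25.
Because $337 ≥ $25, revenue can cover variable cost; the firm operates.
Set P = MC: 337 = 57 - 32q + 6q^2 → -280 - 32q + 6q^2 = 0. The roots are q = -14/3 and q = 10; the profit-maximizing output is on the rising part of MC, so q* = 10.
Check: AVC at q = 10 is $97 ≤ P, so revenue covers variable cost.
Profit = P·q − TC = 337·10 − 1143 = $2227.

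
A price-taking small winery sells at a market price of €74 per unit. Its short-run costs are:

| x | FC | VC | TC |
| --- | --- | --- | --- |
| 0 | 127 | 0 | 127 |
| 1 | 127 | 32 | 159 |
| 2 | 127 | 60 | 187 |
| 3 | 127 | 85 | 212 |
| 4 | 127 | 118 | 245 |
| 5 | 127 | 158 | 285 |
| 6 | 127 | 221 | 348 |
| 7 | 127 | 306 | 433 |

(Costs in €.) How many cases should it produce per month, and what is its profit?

x = 6; profit = €96

Tabulate TR − TC: x=0: -127; x=1: -85; x=2: -39; x=3: 10; x=4: 51; x=5: 85; x=6: 96; x=7: 85.
Profit is maximized at x = 6. AVC there is 221/6 = €36.83 ≤ P, so producing beats shutting down (which would give -€127).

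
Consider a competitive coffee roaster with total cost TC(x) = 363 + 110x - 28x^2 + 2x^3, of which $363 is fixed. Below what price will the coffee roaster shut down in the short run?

The firm shuts down when price falls below the minimum of average variable cost. AVC = VC/x = 110 - 28x + 2x^2.
dAVC/dx = -28 + 4x = 0 gives x = 7. min AVC = 110 - 28·7 + 2·7^2 = 12.
The firm shuts down for any P below $12.

$12 per unit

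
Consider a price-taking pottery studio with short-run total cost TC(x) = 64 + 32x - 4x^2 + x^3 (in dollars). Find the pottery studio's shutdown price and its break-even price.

Shutdown price = min AVC. AVC = 32 - 4x + x^2, with vertex at x = 2 and minimum $28.
ATC = 64/x + 32 - 4x + x^2. Setting dATC/dx = −64/x^2 − 4 + 2x = 0 gives x = 4 (since 2·4^3 − 4·4^2 = 64).
min ATC = 64/4 + 32 − 4·4 + 4^2 = $48. That is the break-even price.
Between these two prices the firm operates at a loss; above $48 it earns a profit.

Shutdown price = $28; break-even price = $48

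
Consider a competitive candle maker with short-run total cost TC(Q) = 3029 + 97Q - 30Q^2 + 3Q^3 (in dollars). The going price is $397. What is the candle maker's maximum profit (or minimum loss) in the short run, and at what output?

AVC = 97 - 30Q + 3Q^2; min AVC = $22 at Q = 5. Since P = $397 ≥ min AVC, the firm produces.
With MC = 97 - 60Q + 9Q^2, P = MC on the upward-sloping part at Q* = 10.
TR = 397·10 = 3970. TC = 3029 + 970 = 3999. Profit = 3970 − 3999 = -$29.
By producing, the firm covers all variable cost plus $3000 of fixed cost; shutting down would lose the full $3029.

Profit = -$29 at Q = 10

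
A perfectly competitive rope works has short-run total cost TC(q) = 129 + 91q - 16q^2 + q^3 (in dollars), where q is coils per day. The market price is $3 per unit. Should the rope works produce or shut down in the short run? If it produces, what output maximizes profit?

Shut down

Strip out fixed cost: VC = 91q - 16q^2 + q^3. Then AVC = 91 - 16q + q^2 and MC = 91 - 32q + 3q^2.
AVC hits its minimum where MC = AVC, at q = 8, giving min AVC = 91 - 16·8 + 8^2 = $27.
Since P = $3 < min AVC = $27, price fails to cover variable cost at any output.
Shutting down limits the loss to fixed cost, $129.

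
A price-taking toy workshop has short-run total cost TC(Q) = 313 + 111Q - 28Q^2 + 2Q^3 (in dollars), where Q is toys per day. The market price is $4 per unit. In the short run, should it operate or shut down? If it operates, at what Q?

Strip out fixed cost: VC = 111Q - 28Q^2 + 2Q^3. Then AVC = 111 - 28Q + 2Q^2 and MC = 111 - 56Q + 6Q^2.
The AVC parabola has its vertex at Q = 28/4 = 7, where AVC = 111 - 28·7 + 2·7^2 = $13.
P = $4 lies below min AVC = $13; no output level covers variable cost.
Best response: produce nothing and absorb the $313 fixed cost.

Shut down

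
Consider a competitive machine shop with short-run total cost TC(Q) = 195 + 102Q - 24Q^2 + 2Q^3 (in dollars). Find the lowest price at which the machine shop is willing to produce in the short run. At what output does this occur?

$30 per unit, at Q = 6

The firm shuts down when price falls below the minimum of average variable cost. AVC = VC/Q = 102 - 24Q + 2Q^2.
dAVC/dQ = -24 + 4Q = 0 gives Q = 6. min AVC = 102 - 24·6 + 2·6^2 = 30.
So the shutdown price is $30.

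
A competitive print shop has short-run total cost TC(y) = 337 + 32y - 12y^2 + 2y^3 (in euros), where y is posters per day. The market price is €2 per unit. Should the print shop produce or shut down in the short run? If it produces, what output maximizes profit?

Strip out fixed cost: VC = 32y - 12y^2 + 2y^3. Then AVC = 32 - 12y + 2y^2 and MC = 32 - 24y + 6y^2.
AVC is minimized where dAVC/dy = -12 + 4y = 0, at y = 3; min AVC = 32 - 12·3 + 2·3^2 = €14.
P = €2 lies below min AVC = €14; no output level covers variable cost.
Best response: produce nothing and absorb the €337 fixed cost.

Shut down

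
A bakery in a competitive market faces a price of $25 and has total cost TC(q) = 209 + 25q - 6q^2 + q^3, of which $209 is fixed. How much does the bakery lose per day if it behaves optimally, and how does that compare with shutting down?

AVC = 25 - 6q + q^2 has its minimum $16 at q = 3; price $25 clears that bar, so the firm operates.
MC = 25 - 12q + 3q^2. Setting P = MC and taking the root on the rising branch gives q* = 4.
TR = 25·4 = 100. TC = 209 + 68 = 277. Profit = 100 − 277 = -$177.
By producing, the firm covers all variable cost plus $32 of fixed cost; shutting down would lose the full $209.

Profit = -$177 at q = 4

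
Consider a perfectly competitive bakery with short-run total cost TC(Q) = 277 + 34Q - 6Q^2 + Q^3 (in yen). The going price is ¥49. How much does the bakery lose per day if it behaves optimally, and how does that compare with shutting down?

AVC = 34 - 6Q + Q^2 has its minimum ¥25 at Q = 3; price ¥49 clears that bar, so the firm operates.
With MC = 34 - 12Q + 3Q^2, P = MC on the upward-sloping part at Q* = 5.
TR = 49·5 = 245. TC = 277 + 145 = 422. Profit = 245 − 422 = -¥177.
By producing, the firm covers all variable cost plus ¥100 of fixed cost; shutting down would lose the full ¥277.

Profit = -¥177 at Q = 5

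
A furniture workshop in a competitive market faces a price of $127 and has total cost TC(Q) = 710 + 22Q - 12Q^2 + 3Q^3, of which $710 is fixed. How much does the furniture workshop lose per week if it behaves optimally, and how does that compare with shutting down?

Profit = -$260 at Q = 5

AVC = 22 - 12Q + 3Q^2 has its minimum $10 at Q = 2; price $127 clears that bar, so the firm operates.
MC = 22 - 24Q + 9Q^2. Setting P = MC and taking the root on the rising branch gives Q* = 5.
TR = 127·5 = 635. TC = 710 + 185 = 895. Profit = 635 − 895 = -$260.
By producing, the firm covers all variable cost plus $450 of fixed cost; shutting down would lose the full $710.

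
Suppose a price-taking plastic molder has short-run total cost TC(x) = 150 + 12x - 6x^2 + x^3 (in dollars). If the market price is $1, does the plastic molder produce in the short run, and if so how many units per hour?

Shut down

From TC, MC = TC'(x) = 12 - 12x + 3x^2 and AVC = VC/x = 12 - 6x + x^2.
The AVC parabola has its vertex at x = 6/2 = 3, where AVC = 12 - 6·3 + 3^2 = $3.
With P < min AVC ($1 < $3), every unit sold adds to the loss.
Best response: produce nothing and absorb the $150 fixed cost.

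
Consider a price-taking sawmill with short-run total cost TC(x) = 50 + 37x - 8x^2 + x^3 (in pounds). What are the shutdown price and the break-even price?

Shutdown price = £21; break-even price = £32

Shutdown price = min AVC. AVC = 37 - 8x + x^2, with vertex at x = 4 and minimum £21.
ATC = 50/x + 37 - 8x + x^2. Setting dATC/dx = −50/x^2 − 8 + 2x = 0 gives x = 5 (since 2·5^3 − 8·5^2 = 50).
min ATC = 50/5 + 37 − 8·5 + 5^2 = £32. That is the break-even price.
Between these two prices the firm operates at a loss; above £32 it earns a profit.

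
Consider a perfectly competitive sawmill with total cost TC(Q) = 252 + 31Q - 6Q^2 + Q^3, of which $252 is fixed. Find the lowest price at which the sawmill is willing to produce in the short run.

The firm shuts down when price falls below the minimum of average variable cost. AVC = VC/Q = 31 - 6Q + Q^2.
At the minimum of AVC, MC = AVC. MC = 31 - 12Q + 3Q^2; setting MC = AVC gives 2Q^2 - 6Q = 0, so Q = 3. min AVC = 22.
So the shutdown price is $22.

$22 per unit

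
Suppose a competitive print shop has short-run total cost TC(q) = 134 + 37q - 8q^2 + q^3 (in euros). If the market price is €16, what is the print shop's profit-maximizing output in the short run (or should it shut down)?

Shut down

Strip out fixed cost: VC = 37q - 8q^2 + q^3. Then AVC = 37 - 8q + q^2 and MC = 37 - 16q + 3q^2.
The AVC parabola has its vertex at q = 8/2 = 4, where AVC = 37 - 8·4 + 4^2 = €21.
With P < min AVC (€16 < €21), every unit sold adds to the loss.
Best response: produce nothing and absorb the €134 fixed cost.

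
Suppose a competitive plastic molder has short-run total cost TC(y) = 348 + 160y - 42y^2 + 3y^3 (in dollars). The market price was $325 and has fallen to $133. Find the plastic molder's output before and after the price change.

Output falls from 11 to 9

AVC = 160 - 42y + 3y^2, minimized at y = 7 where min AVC = $13. MC = 160 - 84y + 9y^2.
At P = $325 ≥ min AVC, set P = MC on the rising branch: y = 11.
At P = $133 ≥ min AVC, set P = MC: y = 9. The firm stays open but cuts output.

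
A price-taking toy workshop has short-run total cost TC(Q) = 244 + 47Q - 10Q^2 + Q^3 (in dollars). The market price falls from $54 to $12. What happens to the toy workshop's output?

MC = 47 - 20Q + 3Q^2; the shutdown threshold is min AVC = $22 (at Q = 5).
With P = $54 above the shutdown price, P = MC gives Q = 7.
At P = $12 < min AVC = $22, price no longer covers variable cost at any output, so the firm shuts down: Q = 0.

Output falls from 7 to 0 (the firm shuts down)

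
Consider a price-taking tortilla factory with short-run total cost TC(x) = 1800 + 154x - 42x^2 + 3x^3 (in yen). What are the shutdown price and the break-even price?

Shutdown price = ¥7; break-even price = ¥214

AVC = 154 - 42x + 3x^2; minimized at x = 7, giving min AVC = ¥7. That is the shutdown price.
ATC = 1800/x + 154 - 42x + 3x^2. Setting dATC/dx = −1800/x^2 − 42 + 6x = 0 gives x = 10 (since 6·10^3 − 42·10^2 = 1800).
min ATC = 1800/10 + 154 − 42·10 + 3·10^2 = ¥214. That is the break-even price.
For ¥7 ≤ P < ¥214 the firm produces at a loss; below ¥7 it shuts down.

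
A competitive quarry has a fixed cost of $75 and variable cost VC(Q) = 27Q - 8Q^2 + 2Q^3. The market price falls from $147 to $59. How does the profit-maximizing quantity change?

Output falls from 6 to 4

MC = 27 - 16Q + 6Q^2; the shutdown threshold is min AVC = $19 (at Q = 2).
At P = $147 ≥ min AVC, set P = MC on the rising branch: Q = 6.
At P = $59 ≥ min AVC, set P = MC: Q = 4. The firm stays open but cuts output.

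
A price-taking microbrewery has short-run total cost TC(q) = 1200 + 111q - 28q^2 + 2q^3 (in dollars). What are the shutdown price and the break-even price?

AVC = 111 - 28q + 2q^2; minimized at q = 7, giving min AVC = $13. That is the shutdown price.
ATC = 1200/q + 111 - 28q + 2q^2. Setting dATC/dq = −1200/q^2 − 28 + 4q = 0 gives q = 10 (since 4·10^3 − 28·10^2 = 1200).
min ATC = 1200/10 + 111 − 28·10 + 2·10^2 = $151. That is the break-even price.
Between these two prices the firm operates at a loss; above $151 it earns a profit.

Shutdown price = $13; break-even price = $151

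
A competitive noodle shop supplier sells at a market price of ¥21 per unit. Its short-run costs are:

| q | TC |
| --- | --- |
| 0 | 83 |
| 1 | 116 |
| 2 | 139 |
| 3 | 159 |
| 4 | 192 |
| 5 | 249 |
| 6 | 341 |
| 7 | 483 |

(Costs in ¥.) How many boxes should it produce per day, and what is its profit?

Compute π = P·q − TC at each output: q=0: -83; q=1: -95; q=2: -97; q=3: -96; q=4: -108; q=5: -144; q=6: -215; q=7: -336.
Profit is highest at q = 0. Equivalently, the lowest AVC in the table is 76/3 ≈ ¥25.33 at q = 3, and P = ¥21 falls below it — price never covers variable cost, so the firm shuts down and loses only its fixed cost.

q = 0 (shut down); profit = -¥83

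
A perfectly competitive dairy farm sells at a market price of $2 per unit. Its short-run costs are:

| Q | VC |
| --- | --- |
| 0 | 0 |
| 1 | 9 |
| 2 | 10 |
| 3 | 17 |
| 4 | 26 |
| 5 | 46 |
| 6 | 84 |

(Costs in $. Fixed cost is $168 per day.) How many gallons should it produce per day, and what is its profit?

Q = 0 (shut down); profit = -$168

Tabulate TR − TC: Q=0: -168; Q=1: -175; Q=2: -174; Q=3: -179; Q=4: -186; Q=5: -204; Q=6: -240.
Profit is highest at Q = 0. Equivalently, the lowest AVC in the table is 10/2 ≈ $5 at Q = 2, and P = $2 falls below it — price never covers variable cost, so the firm shuts down and loses only its fixed cost.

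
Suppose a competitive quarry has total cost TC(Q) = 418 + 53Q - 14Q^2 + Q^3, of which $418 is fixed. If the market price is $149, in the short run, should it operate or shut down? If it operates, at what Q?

From TC, MC = TC'(Q) = 53 - 28Q + 3Q^2 and AVC = VC/Q = 53 - 14Q + Q^2.
The AVC parabola has its vertex at Q = 14/2 = 7, where AVC = 53 - 14·7 + 7^2 = $4.
Since P = $149 ≥ min AVC = $4, price covers variable cost and the firm should produce.
P = MC gives -96 - 28Q + 3Q^2 = 0, with roots -8/3 and 12. Take the larger (rising MC): Q* = 12.
Check: AVC at Q = 12 is $29 ≤ P, so revenue covers variable cost.
Profit = P·Q − TC = 149·12 − 766 = $1022.

Produce at Q = 12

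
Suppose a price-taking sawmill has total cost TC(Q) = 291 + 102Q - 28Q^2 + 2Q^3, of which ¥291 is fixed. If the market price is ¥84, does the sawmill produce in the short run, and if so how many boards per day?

Produce at Q = 9

Strip out fixed cost: VC = 102Q - 28Q^2 + 2Q^3. Then AVC = 102 - 28Q + 2Q^2 and MC = 102 - 56Q + 6Q^2.
The AVC parabola has its vertex at Q = 28/4 = 7, where AVC = 102 - 28·7 + 2·7^2 = ¥4.
Because ¥84 ≥ ¥4, revenue can cover variable cost; the firm operates.
Solving P = MC: 18 - 56Q + 6Q^2 = 0 ⇒ Q = 1/3 or 9. On the upward-sloping branch, Q* = 9.
Check: AVC at Q = 9 is ¥12 ≤ P, so revenue covers variable cost.
Profit = P·Q − TC = 84·9 − 399 = ¥357.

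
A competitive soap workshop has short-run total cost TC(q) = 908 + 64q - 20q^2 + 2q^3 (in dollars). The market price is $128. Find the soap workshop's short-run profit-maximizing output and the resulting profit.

Profit = -$140 at q = 8

AVC = 64 - 20q + 2q^2; min AVC = $14 at q = 5. Since P = $128 ≥ min AVC, the firm produces.
With MC = 64 - 40q + 6q^2, P = MC on the upward-sloping part at q* = 8.
TR = 128·8 = 1024. TC = 908 + 256 = 1164. Profit = 1024 − 1164 = -$140.
By producing, the firm covers all variable cost plus $768 of fixed cost; shutting down would lose the full $908.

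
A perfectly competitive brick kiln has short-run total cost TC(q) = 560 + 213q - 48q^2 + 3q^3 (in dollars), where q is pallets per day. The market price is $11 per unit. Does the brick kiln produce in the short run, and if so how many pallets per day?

Strip out fixed cost: VC = 213q - 48q^2 + 3q^3. Then AVC = 213 - 48q + 3q^2 and MC = 213 - 96q + 9q^2.
The AVC parabola has its vertex at q = 48/6 = 8, where AVC = 213 - 48·8 + 3·8^2 = $21.
Since P = $11 < min AVC = $21, price fails to cover variable cost at any output.
Shutting down limits the loss to fixed cost, $560.

Shut down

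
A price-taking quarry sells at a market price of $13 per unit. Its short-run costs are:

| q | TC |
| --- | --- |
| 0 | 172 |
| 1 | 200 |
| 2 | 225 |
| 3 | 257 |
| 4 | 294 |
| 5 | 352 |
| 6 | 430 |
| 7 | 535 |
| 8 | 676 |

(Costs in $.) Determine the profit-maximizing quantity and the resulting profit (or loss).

q = 0 (shut down); profit = -$172

Profit at each row (π = 13q − TC): q=0: -172; q=1: -187; q=2: -199; q=3: -218; q=4: -242; q=5: -287; q=6: -352; q=7: -444; q=8: -572.
Profit is highest at q = 0. Equivalently, the lowest AVC in the table is 53/2 ≈ $26.50 at q = 2, and P = $13 falls below it — price never covers variable cost, so the firm shuts down and loses only its fixed cost.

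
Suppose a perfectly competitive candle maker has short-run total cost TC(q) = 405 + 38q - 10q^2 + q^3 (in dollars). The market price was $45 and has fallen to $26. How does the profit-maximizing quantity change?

Output falls from 7 to 6

MC = 38 - 20q + 3q^2; the shutdown threshold is min AVC = $13 (at q = 5).
At P = $45 ≥ min AVC, set P = MC on the rising branch: q = 7.
At P = $26 ≥ min AVC, set P = MC: q = 6. The firm stays open but cuts output.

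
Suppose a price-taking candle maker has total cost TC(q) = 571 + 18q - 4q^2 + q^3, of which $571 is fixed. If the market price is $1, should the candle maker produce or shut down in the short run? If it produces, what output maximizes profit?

Shut down

Variable cost is VC = 18q - 4q^2 + q^3, so AVC = VC/q = 18 - 4q + q^2 and MC = dTC/dq = 18 - 8q + 3q^2.
The AVC parabola has its vertex at q = 4/2 = 2, where AVC = 18 - 4·2 + 2^2 = $14.
Since P = $1 < min AVC = $14, price fails to cover variable cost at any output.
Best response: produce nothing and absorb the $571 fixed cost.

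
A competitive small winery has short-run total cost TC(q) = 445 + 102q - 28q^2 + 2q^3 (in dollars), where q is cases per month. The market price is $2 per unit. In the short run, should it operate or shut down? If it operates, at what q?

Variable cost is VC = 102q - 28q^2 + 2q^3, so AVC = VC/q = 102 - 28q + 2q^2 and MC = dTC/dq = 102 - 56q + 6q^2.
AVC hits its minimum where MC = AVC, at q = 7, giving min AVC = 102 - 28·7 + 2·7^2 = $4.
With P < min AVC ($2 < $4), every unit sold adds to the loss.
Shutting down limits the loss to fixed cost, $445.

Shut down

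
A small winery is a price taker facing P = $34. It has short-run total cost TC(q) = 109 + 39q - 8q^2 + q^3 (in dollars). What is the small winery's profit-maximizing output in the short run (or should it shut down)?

Produce at q = 5

Variable cost is VC = 39q - 8q^2 + q^3, so AVC = VC/q = 39 - 8q + q^2 and MC = dTC/dq = 39 - 16q + 3q^2.
AVC hits its minimum where MC = AVC, at q = 4, giving min AVC = 39 - 8·4 + 4^2 = $23.
Since P = $34 ≥ min AVC = $23, price covers variable cost and the firm should produce.
P = MC gives 5 - 16q + 3q^2 = 0, with roots 1/3 and 5. Take the larger (rising MC): q* = 5.
Check: AVC at q = 5 is $24 ≤ P, so revenue covers variable cost.
Profit = P·q − TC = 34·5 − 229 = -$59, a loss, but smaller than the $109 fixed cost the firm would lose by shutting down.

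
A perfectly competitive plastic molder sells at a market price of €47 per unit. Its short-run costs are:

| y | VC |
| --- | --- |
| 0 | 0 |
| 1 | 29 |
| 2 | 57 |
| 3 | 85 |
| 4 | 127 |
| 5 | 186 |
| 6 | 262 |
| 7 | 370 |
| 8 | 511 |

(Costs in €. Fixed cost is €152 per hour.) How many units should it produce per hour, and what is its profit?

y = 4; profit = -€91

Compute π = P·y − TC at each output: y=0: -152; y=1: -134; y=2: -115; y=3: -96; y=4: -91; y=5: -103; y=6: -132; y=7: -193; y=8: -287.
Profit is maximized at y = 4. AVC there is 127/4 = €31.75 ≤ P, so producing beats shutting down (which would give -€152).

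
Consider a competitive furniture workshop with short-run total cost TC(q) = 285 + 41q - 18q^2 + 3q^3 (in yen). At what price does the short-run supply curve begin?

The shutdown price is the minimum of AVC. VC = 41q - 18q^2 + 3q^3, so AVC = 41 - 18q + 3q^2.
dAVC/dq = -18 + 6q = 0 gives q = 3. min AVC = 41 - 18·3 + 3·3^2 = 14.
For P < ¥14 the firm produces nothing.

¥14 per unit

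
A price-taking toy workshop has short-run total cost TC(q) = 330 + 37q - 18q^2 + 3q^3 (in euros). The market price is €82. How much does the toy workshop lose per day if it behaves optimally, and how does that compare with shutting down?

AVC = 37 - 18q + 3q^2 has its minimum €10 at q = 3; price €82 clears that bar, so the firm operates.
MC = 37 - 36q + 9q^2. Setting P = MC and taking the root on the rising branch gives q* = 5.
TR = 82·5 = 410. TC = 330 + 110 = 440. Profit = 410 − 440 = -€30.
By producing, the firm covers all variable cost plus €300 of fixed cost; shutting down would lose the full €330.

Profit = -€30 at q = 5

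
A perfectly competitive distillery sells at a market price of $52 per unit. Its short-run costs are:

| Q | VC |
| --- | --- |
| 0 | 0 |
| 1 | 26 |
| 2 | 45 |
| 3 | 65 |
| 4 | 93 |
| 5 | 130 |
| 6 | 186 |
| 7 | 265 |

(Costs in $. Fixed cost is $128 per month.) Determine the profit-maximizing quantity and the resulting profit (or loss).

Q = 5; profit = $2

Profit at each row (π = 52Q − TC): Q=0: -128; Q=1: -102; Q=2: -69; Q=3: -37; Q=4: -13; Q=5: 2; Q=6: -2; Q=7: -29.
Profit is maximized at Q = 5. AVC there is 130/5 = $26 ≤ P, so producing beats shutting down (which would give -$128).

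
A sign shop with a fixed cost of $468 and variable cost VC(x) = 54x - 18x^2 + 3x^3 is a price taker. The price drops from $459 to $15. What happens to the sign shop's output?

AVC = 54 - 18x + 3x^2, minimized at x = 3 where min AVC = $27. MC = 54 - 36x + 9x^2.
With P = $459 above the shutdown price, P = MC gives x = 9.
At P = $15 < min AVC = $27, price no longer covers variable cost at any output, so the firm shuts down: x = 0.

Output falls from 9 to 0 (the firm shuts down)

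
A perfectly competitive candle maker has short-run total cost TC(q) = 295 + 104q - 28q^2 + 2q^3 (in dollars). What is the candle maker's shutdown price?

The shutdown price is the minimum of AVC. VC = 104q - 28q^2 + 2q^3, so AVC = 104 - 28q + 2q^2.
At the minimum of AVC, MC = AVC. MC = 104 - 56q + 6q^2; setting MC = AVC gives 4q^2 - 28q = 0, so q = 7. min AVC = 6.
For P < $6 the firm produces nothing.

$6 per unit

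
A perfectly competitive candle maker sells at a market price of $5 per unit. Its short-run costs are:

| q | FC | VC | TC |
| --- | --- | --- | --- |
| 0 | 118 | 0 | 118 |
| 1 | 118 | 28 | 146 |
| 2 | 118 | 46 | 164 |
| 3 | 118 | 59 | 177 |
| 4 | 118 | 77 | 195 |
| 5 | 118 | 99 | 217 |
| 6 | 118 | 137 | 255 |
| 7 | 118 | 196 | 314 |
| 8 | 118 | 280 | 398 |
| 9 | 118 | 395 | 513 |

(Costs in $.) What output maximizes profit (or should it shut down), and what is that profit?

Tabulate TR − TC: q=0: -118; q=1: -141; q=2: -154; q=3: -162; q=4: -175; q=5: -192; q=6: -225; q=7: -279; q=8: -358; q=9: -468.
Profit is highest at q = 0. Equivalently, the lowest AVC in the table is 77/4 ≈ $19.25 at q = 4, and P = $5 falls below it — price never covers variable cost, so the firm shuts down and loses only its fixed cost.

q = 0 (shut down); profit = -$118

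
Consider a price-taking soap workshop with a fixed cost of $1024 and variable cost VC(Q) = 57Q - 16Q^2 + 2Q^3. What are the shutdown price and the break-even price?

Shutdown price = min AVC. AVC = 57 - 16Q + 2Q^2, with vertex at Q = 4 and minimum $25.
ATC = 1024/Q + 57 - 16Q + 2Q^2. Setting dATC/dQ = −1024/Q^2 − 16 + 4Q = 0 gives Q = 8 (since 4·8^3 − 16·8^2 = 1024).
min ATC = 1024/8 + 57 − 16·8 + 2·8^2 = $185. That is the break-even price.
Between these two prices the firm operates at a loss; above $185 it earns a profit.

Shutdown price = $25; break-even price = $185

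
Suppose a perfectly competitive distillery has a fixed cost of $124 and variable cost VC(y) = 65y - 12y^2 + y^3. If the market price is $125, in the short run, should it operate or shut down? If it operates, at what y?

Produce at y = 10

From TC, MC = TC'(y) = 65 - 24y + 3y^2 and AVC = VC/y = 65 - 12y + y^2.
AVC is minimized where dAVC/dy = -12 + 2y = 0, at y = 6; min AVC = 65 - 12·6 + 6^2 = $29.
P = $125 exceeds min AVC = $29, so the firm stays open.
P = MC gives -60 - 24y + 3y^2 = 0, with roots -2 and 10. Take the larger (rising MC): y* = 10.
Check: AVC at y = 10 is $45 ≤ P, so revenue covers variable cost.
Profit = P·y − TC = 125·10 − 574 = $676.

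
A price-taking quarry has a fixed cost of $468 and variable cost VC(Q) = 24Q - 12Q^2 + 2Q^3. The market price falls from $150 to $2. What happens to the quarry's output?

Output falls from 7 to 0 (the firm shuts down)

MC = 24 - 24Q + 6Q^2; the shutdown threshold is min AVC = $6 (at Q = 3).
With P = $150 above the shutdown price, P = MC gives Q = 7.
At P = $2 < min AVC = $6, price no longer covers variable cost at any output, so the firm shuts down: Q = 0.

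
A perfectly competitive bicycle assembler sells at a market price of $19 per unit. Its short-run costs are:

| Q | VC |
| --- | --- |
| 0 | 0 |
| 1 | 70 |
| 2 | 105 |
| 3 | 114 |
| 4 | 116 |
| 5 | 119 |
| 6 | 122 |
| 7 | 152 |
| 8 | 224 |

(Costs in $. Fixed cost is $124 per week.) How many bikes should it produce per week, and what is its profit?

Q = 0 (shut down); profit = -$124

Compute π = P·Q − TC at each output: Q=0: -124; Q=1: -175; Q=2: -191; Q=3: -181; Q=4: -164; Q=5: -148; Q=6: -132; Q=7: -143; Q=8: -196.
Profit is highest at Q = 0. Equivalently, the lowest AVC in the table is 122/6 ≈ $20.33 at Q = 6, and P = $19 falls below it — price never covers variable cost, so the firm shuts down and loses only its fixed cost.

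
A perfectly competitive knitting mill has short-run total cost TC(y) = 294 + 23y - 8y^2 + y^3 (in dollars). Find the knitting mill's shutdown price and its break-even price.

Shutdown price = $7; break-even price = $58

AVC = 23 - 8y + y^2; minimized at y = 4, giving min AVC = $7. That is the shutdown price.
ATC = 294/y + 23 - 8y + y^2. Setting dATC/dy = −294/y^2 − 8 + 2y = 0 gives y = 7 (since 2·7^3 − 8·7^2 = 294).
min ATC = 294/7 + 23 − 8·7 + 7^2 = $58. That is the break-even price.
For $7 ≤ P < $58 the firm produces at a loss; below $7 it shuts down.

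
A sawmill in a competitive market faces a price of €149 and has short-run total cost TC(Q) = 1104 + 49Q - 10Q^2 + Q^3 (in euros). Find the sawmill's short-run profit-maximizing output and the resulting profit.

AVC = 49 - 10Q + Q^2 has its minimum €24 at Q = 5; price €149 clears that bar, so the firm operates.
MC = 49 - 20Q + 3Q^2. Setting P = MC and taking the root on the rising branch gives Q* = 10.
TR = 149·10 = 1490. TC = 1104 + 490 = 1594. Profit = 1490 − 1594 = -€104.
That loss of €104 beats the €1104 the firm would lose by shutting down; producing recovers €1000 of fixed cost.

Profit = -€104 at Q = 10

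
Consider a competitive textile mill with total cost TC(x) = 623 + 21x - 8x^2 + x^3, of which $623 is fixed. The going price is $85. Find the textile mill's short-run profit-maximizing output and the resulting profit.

Profit = -$111 at x = 8

AVC = 21 - 8x + x^2; min AVC = $5 at x = 4. Since P = $85 ≥ min AVC, the firm produces.
With MC = 21 - 16x + 3x^2, P = MC on the upward-sloping part at x* = 8.
TR = 85·8 = 680. TC = 623 + 168 = 791. Profit = 680 − 791 = -$111.
Shutting down would mean losing the fixed cost of $623, so operating at a loss of $111 is better by $512.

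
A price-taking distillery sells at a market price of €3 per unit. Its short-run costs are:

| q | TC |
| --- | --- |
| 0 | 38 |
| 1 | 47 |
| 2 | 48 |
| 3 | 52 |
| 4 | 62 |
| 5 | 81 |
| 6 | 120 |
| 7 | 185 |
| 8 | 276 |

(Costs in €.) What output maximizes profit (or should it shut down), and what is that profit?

Tabulate TR − TC: q=0: -38; q=1: -44; q=2: -42; q=3: -43; q=4: -50; q=5: -66; q=6: -102; q=7: -164; q=8: -252.
Profit is highest at q = 0. Equivalently, the lowest AVC in the table is 14/3 ≈ €4.67 at q = 3, and P = €3 falls below it — price never covers variable cost, so the firm shuts down and loses only its fixed cost.

q = 0 (shut down); profit = -€38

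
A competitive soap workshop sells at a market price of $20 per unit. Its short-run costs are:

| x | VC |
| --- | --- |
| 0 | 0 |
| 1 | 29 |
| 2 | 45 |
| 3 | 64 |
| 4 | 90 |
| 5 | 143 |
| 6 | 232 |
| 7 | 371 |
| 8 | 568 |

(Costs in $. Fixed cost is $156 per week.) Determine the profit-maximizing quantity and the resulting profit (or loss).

x = 0 (shut down); profit = -$156

Compute π = P·x − TC at each output: x=0: -156; x=1: -165; x=2: -161; x=3: -160; x=4: -166; x=5: -199; x=6: -268; x=7: -387; x=8: -564.
Profit is highest at x = 0. Equivalently, the lowest AVC in the table is 64/3 ≈ $21.33 at x = 3, and P = $20 falls below it — price never covers variable cost, so the firm shuts down and loses only its fixed cost.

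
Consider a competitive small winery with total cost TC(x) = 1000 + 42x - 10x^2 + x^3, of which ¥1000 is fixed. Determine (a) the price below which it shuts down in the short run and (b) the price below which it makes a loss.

AVC = 42 - 10x + x^2; minimized at x = 5, giving min AVC = ¥17. That is the shutdown price.
ATC = 1000/x + 42 - 10x + x^2. Setting dATC/dx = −1000/x^2 − 10 + 2x = 0 gives x = 10 (since 2·10^3 − 10·10^2 = 1000).
min ATC = 1000/10 + 42 − 10·10 + 10^2 = ¥142. That is the break-even price.
Between these two prices the firm operates at a loss; above ¥142 it earns a profit.

Shutdown price = ¥17; break-even price = ¥142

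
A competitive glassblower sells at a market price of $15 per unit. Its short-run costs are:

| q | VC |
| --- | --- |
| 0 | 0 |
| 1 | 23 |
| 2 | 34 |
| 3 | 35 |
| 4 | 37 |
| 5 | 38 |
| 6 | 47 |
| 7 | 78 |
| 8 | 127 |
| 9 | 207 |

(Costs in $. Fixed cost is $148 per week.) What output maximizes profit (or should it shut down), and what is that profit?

q = 6; profit = -$105

Profit at each row (π = 15q − TC): q=0: -148; q=1: -156; q=2: -152; q=3: -138; q=4: -125; q=5: -111; q=6: -105; q=7: -121; q=8: -155; q=9: -220.
Profit is maximized at q = 6. AVC there is 47/6 = $7.83 ≤ P, so producing beats shutting down (which would give -$148).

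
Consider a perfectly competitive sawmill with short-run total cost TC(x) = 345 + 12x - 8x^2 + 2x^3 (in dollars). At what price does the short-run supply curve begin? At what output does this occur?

$4 per unit, at x = 2

The shutdown price is the minimum of AVC. VC = 12x - 8x^2 + 2x^3, so AVC = 12 - 8x + 2x^2.
dAVC/dx = -8 + 4x = 0 gives x = 2. min AVC = 12 - 8·2 + 2·2^2 = 4.
The firm shuts down for any P below $4.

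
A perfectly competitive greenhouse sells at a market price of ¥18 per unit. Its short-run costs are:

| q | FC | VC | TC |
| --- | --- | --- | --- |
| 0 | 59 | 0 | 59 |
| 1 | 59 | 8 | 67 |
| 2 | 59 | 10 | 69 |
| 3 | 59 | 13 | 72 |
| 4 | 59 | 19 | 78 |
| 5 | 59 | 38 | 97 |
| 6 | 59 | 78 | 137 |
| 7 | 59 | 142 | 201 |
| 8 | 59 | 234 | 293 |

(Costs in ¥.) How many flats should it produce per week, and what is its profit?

Compute π = P·q − TC at each output: q=0: -59; q=1: -49; q=2: -33; q=3: -18; q=4: -6; q=5: -7; q=6: -29; q=7: -75; q=8: -149.
Profit is maximized at q = 4. AVC there is 19/4 = ¥4.75 ≤ P, so producing beats shutting down (which would give -¥59).

q = 4; profit = -¥6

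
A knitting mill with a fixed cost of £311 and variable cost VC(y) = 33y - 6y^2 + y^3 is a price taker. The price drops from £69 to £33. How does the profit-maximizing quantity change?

Output falls from 6 to 4

MC = 33 - 12y + 3y^2; the shutdown threshold is min AVC = £24 (at y = 3).
At P = £69 ≥ min AVC, set P = MC on the rising branch: y = 6.
At P = £33 ≥ min AVC, set P = MC: y = 4. The firm stays open but cuts output.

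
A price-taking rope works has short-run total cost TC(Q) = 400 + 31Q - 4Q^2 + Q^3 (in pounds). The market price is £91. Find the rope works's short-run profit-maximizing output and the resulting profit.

AVC = 31 - 4Q + Q^2; min AVC = £27 at Q = 2. Since P = £91 ≥ min AVC, the firm produces.
With MC = 31 - 8Q + 3Q^2, P = MC on the upward-sloping part at Q* = 6.
TR = 91·6 = 546. TC = 400 + 258 = 658. Profit = 546 − 658 = -£112.
Shutting down would mean losing the fixed cost of £400, so operating at a loss of £112 is better by £288.

Profit = -£112 at Q = 6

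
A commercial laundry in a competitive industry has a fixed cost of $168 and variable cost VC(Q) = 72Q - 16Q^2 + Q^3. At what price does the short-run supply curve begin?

Short-run supply begins at min AVC. From VC = 72Q - 16Q^2 + Q^3, AVC = 72 - 16Q + Q^2.
At the minimum of AVC, MC = AVC. MC = 72 - 32Q + 3Q^2; setting MC = AVC gives 2Q^2 - 16Q = 0, so Q = 8. min AVC = 8.
The firm shuts down for any P below $8.

$8 per unit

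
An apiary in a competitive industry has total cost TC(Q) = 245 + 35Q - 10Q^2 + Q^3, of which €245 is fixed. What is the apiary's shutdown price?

€10 per unit

The firm shuts down when price falls below the minimum of average variable cost. AVC = VC/Q = 35 - 10Q + Q^2.
At the minimum of AVC, MC = AVC. MC = 35 - 20Q + 3Q^2; setting MC = AVC gives 2Q^2 - 10Q = 0, so Q = 5. min AVC = 10.
The firm shuts down for any P below €10.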